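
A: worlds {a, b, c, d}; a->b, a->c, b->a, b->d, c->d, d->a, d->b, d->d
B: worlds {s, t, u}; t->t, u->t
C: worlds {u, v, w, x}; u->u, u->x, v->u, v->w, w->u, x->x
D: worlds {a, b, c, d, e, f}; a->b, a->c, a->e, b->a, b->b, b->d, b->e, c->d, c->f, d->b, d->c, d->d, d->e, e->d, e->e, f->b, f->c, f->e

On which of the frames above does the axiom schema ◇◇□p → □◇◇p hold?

The schema corresponds to a generalized confluence (Geach) condition: ∀x ∀y ∀z ((xR²y ∧ xRz) → ∃w (yRw ∧ zR²w)).
A: fails — bR²a, bRa but no w with aRw and aR²w.
B: satisfies the condition.
C: satisfies the condition.
D: satisfies the condition.
Valid on: B, C, D.

B, C, D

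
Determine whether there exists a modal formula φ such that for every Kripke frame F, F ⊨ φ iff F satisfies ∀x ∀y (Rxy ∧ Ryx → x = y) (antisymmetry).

Not definable by any modal formula

If a class were modally definable it would be closed under surjective bounded morphisms (Goldblatt–Thomason).
The 4-cycle (worlds 0,1,2,3 with 0→1→2→3→0) is antisymmetric. Sending even-indexed worlds to a and odd-indexed worlds to b is a surjective bounded morphism onto the two-world frame with a↔b, which is not antisymmetric.
So no modal formula (or set of formulas) defines exactly the antisymmetric frames.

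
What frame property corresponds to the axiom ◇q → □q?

partial functionality: ∀x ∀y ∀z (Rxy ∧ Rxz → y = z)

This is the CD axiom.
Its frame correspondent is partial functionality — ∀x ∀y ∀z (Rxy ∧ Rxz → y = z).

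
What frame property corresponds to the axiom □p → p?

reflexivity

This schema is the T axiom.
Its frame correspondent is reflexivity — ∀x Rxx.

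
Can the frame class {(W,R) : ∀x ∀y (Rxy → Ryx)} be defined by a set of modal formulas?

Yes — defined by r → □◇r

Yes: it is symmetry, defined by the B schema r → □◇r.
Suppose r→□◇r is valid. Take Rxy and set V(r)={x}. Then r at x, so □◇r at x, so ◇r at y, so some z with Ryz has r; z=x, i.e. Ryx.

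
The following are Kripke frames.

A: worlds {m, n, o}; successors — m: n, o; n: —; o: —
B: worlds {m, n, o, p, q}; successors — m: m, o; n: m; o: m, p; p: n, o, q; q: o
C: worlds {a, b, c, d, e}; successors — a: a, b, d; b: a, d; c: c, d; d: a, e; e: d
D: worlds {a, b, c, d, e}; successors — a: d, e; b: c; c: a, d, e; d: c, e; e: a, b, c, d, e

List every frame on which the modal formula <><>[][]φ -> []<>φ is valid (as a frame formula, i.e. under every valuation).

A

The schema corresponds to a generalized confluence (Geach) condition: forall x forall y forall z ((x R^2 y & xRz) -> exists w (y R^2 w & zRw)).
A: satisfies the condition.
B: fails — oR²q, oRp but no w with qR²w and pRw.
C: fails — cR²e, cRc but no w with eR²w and cRw.
D: fails — eR²b, eRb but no w with bR²w and bRw.
Valid on: A.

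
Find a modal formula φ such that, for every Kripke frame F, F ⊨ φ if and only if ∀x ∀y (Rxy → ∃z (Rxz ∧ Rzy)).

□□s → □s

A defining formula is □□s → □s (the C4 axiom).
Suppose □□s→□s is valid. Take Rxy and set V(s)={w : xR²w}. Then □□s at x, so □s at x, so s at y, i.e. ∃z(Rxz∧Rzy).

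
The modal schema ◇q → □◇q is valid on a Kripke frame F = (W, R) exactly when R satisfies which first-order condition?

the Euclidean property: ∀x ∀y ∀z (Rxy ∧ Rxz → Ryz)

Suppose ◇q→□◇q is valid. Take Rxy, Rxz and set V(q)={y}. Then ◇q at x, so □◇q at x, so ◇q at z, so some w with Rzw has q; w=y, i.e. Rzy. By symmetry of the argument, Ryz.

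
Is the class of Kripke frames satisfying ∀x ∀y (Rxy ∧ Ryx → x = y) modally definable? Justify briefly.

No — not modally definable

If a class were modally definable it would be closed under surjective bounded morphisms (Goldblatt–Thomason).
The 6-cycle (worlds w0,w1,w2,w3,w4,w5 with w0→w1→w2→w3→w4→w5→w0) is antisymmetric. Sending even-indexed worlds to s and odd-indexed worlds to t is a surjective bounded morphism onto the two-world frame with s↔t, which is not antisymmetric.
So no modal formula (or set of formulas) defines exactly the antisymmetric frames.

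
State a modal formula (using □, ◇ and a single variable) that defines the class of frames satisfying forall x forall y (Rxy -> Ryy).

□(□r → r)

This is shift-reflexivity; the standard corresponding axiom is T□: □(□r → r).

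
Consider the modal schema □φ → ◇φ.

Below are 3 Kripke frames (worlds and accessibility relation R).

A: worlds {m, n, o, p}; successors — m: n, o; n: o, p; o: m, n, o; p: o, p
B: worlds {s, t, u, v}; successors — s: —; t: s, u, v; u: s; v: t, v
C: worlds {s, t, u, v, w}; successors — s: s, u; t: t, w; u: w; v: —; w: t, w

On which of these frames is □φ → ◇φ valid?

This is the axiom for seriality; its first-order frame correspondent is ∀x ∃y Rxy.
A: satisfies the condition.
B: fails — world s has no successor.
C: fails — world v has no successor.
Valid on: A.

A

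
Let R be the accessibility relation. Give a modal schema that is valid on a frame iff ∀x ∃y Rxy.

This is seriality; the standard corresponding axiom is D: □ψ → ◇ψ.

□ψ → ◇ψ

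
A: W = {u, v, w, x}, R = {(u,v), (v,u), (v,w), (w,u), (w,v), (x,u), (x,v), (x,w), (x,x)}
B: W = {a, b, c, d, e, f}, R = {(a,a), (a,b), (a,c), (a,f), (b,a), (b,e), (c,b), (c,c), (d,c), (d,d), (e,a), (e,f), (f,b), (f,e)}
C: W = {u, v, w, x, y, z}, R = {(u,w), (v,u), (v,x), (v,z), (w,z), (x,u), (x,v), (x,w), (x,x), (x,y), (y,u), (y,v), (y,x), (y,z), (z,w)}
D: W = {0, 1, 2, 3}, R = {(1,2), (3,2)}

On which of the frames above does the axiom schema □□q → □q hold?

This is the axiom for density; its first-order frame correspondent is ∀x ∀y (Rxy → ∃z (Rxz ∧ Rzy)).
A: fails — Ruv but no z with Ruz and Rzv.
B: fails — Rbe but no z with Rbz and Rze.
C: fails — Ruw but no t with Rut and Rtw.
D: fails — R12 but no z with R1z and Rz2.
Valid on no frame.

none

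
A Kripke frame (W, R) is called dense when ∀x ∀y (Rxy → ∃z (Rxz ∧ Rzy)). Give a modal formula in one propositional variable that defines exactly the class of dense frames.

□□p → □p

A defining formula is □□p → □p (the C4 axiom).
Suppose □□p→□p is valid. Take Rxy and set V(p)={w : xR²w}. Then □□p at x, so □p at x, so p at y, i.e. ∃z(Rxz∧Rzy).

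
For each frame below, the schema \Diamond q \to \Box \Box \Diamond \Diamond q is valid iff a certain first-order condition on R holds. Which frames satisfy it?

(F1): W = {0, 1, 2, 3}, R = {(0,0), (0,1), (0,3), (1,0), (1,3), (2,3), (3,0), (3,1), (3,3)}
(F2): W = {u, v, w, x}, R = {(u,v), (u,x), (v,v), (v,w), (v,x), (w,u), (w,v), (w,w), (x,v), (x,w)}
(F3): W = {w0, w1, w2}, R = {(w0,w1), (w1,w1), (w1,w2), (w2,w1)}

This is the axiom for a generalized confluence (Geach) condition; its first-order frame correspondent is \forall x \forall y \forall z ((xRy \wedge x R^2 z) \to \exists w (y = w \wedge z R^2 w)).
(F1): condition met.
(F2): fails — wRu, wR²u but no t with u=t and uR²t.
(F3): condition met.

(F1), (F3)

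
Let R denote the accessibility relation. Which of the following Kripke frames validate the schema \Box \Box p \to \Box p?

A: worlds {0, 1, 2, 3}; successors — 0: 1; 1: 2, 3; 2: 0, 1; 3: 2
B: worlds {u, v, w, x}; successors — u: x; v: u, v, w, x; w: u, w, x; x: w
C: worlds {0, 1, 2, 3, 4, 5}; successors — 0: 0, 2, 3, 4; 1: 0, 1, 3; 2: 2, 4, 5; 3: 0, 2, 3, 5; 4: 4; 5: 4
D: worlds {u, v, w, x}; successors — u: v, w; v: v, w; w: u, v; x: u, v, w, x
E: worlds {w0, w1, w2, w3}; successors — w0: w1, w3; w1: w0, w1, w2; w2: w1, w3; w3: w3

This is the axiom for density; its first-order frame correspondent is \forall x \forall y (Rxy \to \exists z (Rxz \wedge Rzy)).
A: fails — R32 but no z with R3z and Rz2.
B: fails — Rux but no z with Ruz and Rzx.
C: ✓.
D: fails — Rwu but no z with Rwz and Rzu.
E: ✓.

C, E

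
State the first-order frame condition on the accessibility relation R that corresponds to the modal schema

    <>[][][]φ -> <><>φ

forall x forall y (xRy -> exists w (y R^3 w & x R^2 w))

This is a Sahlqvist (Geach-type) schema ◇^1□^3φ → □^0◇^2φ.
Minimal-valuation argument: fix x; take any y with xR^1y and any z with xR^0z. Set V(φ) to the set of worlds R-reachable from y in exactly 3 steps. Then □^3φ holds at y, so the antecedent holds at x; validity forces ◇^2φ at z, giving a w with zR^2w and yR^3w.
First-order correspondent: forall x forall y (xRy -> exists w (y R^3 w & x R^2 w)).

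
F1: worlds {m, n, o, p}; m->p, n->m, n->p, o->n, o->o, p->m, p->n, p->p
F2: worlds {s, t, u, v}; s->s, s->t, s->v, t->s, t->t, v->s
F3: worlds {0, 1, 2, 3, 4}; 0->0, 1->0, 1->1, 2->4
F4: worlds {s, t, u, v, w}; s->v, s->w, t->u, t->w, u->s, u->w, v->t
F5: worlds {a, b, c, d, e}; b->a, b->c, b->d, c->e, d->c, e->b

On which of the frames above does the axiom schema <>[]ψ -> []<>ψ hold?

F2

This is the axiom for convergence; its first-order frame correspondent is forall x forall y forall z (Rxy & Rxz -> exists w (Ryw & Rzw)).
F1: fails — Ron and Roo but n and o have no common successor.
F2: satisfies the condition.
F3: fails — R24 and R24 but 4 and 4 have no common successor.
F4: fails — Rsv and Rsw but v and w have no common successor.
F5: fails — Rbc and Rba but c and a have no common successor.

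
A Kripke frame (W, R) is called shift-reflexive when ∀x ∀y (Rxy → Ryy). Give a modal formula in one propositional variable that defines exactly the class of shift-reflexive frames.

This is shift-reflexivity; the standard corresponding axiom is T□: □(□q → q).
Suppose □(□q→q) is valid. Take Rxy and set V(q)={w : Ryw}. Then at y, □q holds; since □(□q→q) at x, □q→q at y, so q at y, i.e. Ryy.

□(□q → q)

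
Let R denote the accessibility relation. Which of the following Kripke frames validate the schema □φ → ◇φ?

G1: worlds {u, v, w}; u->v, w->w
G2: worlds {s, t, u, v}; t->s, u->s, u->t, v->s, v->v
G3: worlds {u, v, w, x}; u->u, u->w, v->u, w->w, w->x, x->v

G3

The schema corresponds to seriality: ∀x ∃y Rxy.
G1: fails — world v has no successor.
G2: fails — world s has no successor.
G3: ✓.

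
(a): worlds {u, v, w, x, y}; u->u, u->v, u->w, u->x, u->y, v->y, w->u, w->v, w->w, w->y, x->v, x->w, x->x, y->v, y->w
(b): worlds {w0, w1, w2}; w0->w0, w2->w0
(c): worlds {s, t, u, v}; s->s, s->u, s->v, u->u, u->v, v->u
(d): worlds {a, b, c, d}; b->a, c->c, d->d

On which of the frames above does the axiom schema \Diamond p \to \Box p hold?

(b), (d)

This is the axiom for partial functionality; its first-order frame correspondent is \forall x \forall y \forall z (Rxy \wedge Rxz \to y = z).
(a): fails — u sees both u and v.
(b): condition met.
(c): fails — s sees both s and u.
(d): condition met.
Valid on: (b), (d).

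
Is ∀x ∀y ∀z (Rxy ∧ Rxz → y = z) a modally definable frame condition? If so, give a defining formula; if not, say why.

Yes, by ◇p → □p

This is a Sahlqvist condition; the CD axiom ◇p → □p defines it.
Suppose ◇p→□p is valid. Take Rxy, Rxz and set V(p)={y}. Then ◇p at x, so □p at x, so p at z, i.e. z=y.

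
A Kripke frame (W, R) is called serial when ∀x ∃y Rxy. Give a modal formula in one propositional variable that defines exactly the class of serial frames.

The condition is seriality. The D schema □p → ◇p defines it.
Suppose □p→◇p is valid. At any x set V(p)=W. Then □p at x, so ◇p at x, so x has a successor.

□p → ◇p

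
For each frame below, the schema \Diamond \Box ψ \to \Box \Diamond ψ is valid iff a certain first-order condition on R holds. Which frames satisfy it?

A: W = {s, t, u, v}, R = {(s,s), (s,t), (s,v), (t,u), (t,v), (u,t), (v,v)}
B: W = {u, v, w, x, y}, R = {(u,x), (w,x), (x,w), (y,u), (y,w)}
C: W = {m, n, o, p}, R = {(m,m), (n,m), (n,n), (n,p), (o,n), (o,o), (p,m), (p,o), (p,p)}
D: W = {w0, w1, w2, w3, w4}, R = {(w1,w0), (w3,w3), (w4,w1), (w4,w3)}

The schema corresponds to convergence: \forall x \forall y \forall z (Rxy \wedge Rxz \to \exists w (Ryw \wedge Rzw)).
A: fails — Rtv and Rtu but v and u have no common successor.
B: holds.
C: fails — Rpm and Rpo but m and o have no common successor.
D: fails — Rw1w0 and Rw1w0 but w0 and w0 have no common successor.

B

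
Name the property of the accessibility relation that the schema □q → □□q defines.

transitivity

Suppose □q→□□q is valid. Take Rxy, Ryz and set V(q)={w : Rxw}. Then □q at x, so □□q at x, so □q at y, so q at z, i.e. Rxz.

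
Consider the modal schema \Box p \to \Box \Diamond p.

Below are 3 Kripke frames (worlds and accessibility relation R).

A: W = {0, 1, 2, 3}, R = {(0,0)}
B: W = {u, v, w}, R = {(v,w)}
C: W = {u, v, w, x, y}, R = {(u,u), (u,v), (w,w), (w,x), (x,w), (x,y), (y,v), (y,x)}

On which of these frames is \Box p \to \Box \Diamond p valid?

This is the axiom for a generalized confluence (Geach) condition; its first-order frame correspondent is \forall x \forall z (xRz \to \exists w (xRw \wedge zRw)).
A: satisfies the condition.
B: fails — vRw but no t with vRt and wRt.
C: fails — uRv but no t with uRt and vRt.
Valid on: A.

A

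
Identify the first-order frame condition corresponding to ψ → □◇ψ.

Suppose ψ→□◇ψ is valid. Take Rxy and set V(ψ)={x}. Then ψ at x, so □◇ψ at x, so ◇ψ at y, so some z with Ryz has ψ; z=x, i.e. Ryx.

symmetry: ∀x ∀y (Rxy → Ryx)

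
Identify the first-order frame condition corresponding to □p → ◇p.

seriality

This schema is the D axiom.
It corresponds to seriality: ∀x ∃y Rxy.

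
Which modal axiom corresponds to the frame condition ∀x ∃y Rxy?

□p → ◇p

The condition is seriality. The D schema □p → ◇p defines it.
Suppose □p→◇p is valid. At any x set V(p)=W. Then □p at x, so ◇p at x, so x has a successor.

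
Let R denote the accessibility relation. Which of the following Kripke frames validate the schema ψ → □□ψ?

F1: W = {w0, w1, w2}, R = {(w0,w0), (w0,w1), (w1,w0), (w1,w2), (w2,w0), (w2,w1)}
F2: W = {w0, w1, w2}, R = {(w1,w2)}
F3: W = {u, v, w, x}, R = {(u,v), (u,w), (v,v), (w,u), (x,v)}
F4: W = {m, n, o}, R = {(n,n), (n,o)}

This is the axiom for a generalized confluence (Geach) condition; its first-order frame correspondent is ∀x ∀z (xR²z → ∃w (x = w ∧ z = w)).
F1: fails — w0R²w1 but w0 ≠ w1.
F2: satisfies the condition.
F3: fails — uR²v but u ≠ v.
F4: fails — nR²o but n ≠ o.

F2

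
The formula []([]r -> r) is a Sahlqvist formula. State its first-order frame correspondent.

Suppose □(□r→r) is valid. Take Rxy and set V(r)={w : Ryw}. Then at y, □r holds; since □(□r→r) at x, □r→r at y, so r at y, i.e. Ryy.
The converse is a direct semantic check.
Frame condition: forall x forall y (Rxy -> Ryy).

Shift-reflexivity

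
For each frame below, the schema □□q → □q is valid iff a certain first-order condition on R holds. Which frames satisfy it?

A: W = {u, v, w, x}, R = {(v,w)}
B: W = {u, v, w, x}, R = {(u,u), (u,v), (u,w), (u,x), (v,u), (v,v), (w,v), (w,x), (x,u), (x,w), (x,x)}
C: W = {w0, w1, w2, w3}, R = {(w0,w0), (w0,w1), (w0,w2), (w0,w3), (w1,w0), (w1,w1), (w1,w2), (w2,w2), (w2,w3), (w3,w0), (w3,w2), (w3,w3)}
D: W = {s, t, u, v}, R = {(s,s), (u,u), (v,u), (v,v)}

B, C, D

Frame correspondent (Sahlqvist): ∀x ∀y (Rxy → ∃z (Rxz ∧ Rzy)) — i.e. density.
A: fails — Rvw but no z with Rvz and Rzw.
B: condition met.
C: condition met.
D: condition met.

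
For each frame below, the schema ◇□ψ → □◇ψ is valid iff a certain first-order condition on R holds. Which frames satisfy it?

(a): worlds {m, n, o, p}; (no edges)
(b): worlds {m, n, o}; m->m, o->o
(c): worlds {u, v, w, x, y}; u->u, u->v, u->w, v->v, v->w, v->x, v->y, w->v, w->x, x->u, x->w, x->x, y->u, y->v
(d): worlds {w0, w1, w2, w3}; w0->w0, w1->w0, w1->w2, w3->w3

This is the axiom for convergence; its first-order frame correspondent is ∀x ∀y ∀z (Rxy ∧ Rxz → ∃w (Ryw ∧ Rzw)).
(a): ✓.
(b): ✓.
(c): ✓.
(d): fails — Rw1w2 and Rw1w2 but w2 and w2 have no common successor.

(a), (b), (c)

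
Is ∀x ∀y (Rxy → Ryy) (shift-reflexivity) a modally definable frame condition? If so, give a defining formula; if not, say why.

Yes, by □(□r → r)

Yes: it is shift-reflexivity, defined by the T□ schema □(□r → r).
Suppose □(□r→r) is valid. Take Rxy and set V(r)={w : Ryw}. Then at y, □r holds; since □(□r→r) at x, □r→r at y, so r at y, i.e. Ryy.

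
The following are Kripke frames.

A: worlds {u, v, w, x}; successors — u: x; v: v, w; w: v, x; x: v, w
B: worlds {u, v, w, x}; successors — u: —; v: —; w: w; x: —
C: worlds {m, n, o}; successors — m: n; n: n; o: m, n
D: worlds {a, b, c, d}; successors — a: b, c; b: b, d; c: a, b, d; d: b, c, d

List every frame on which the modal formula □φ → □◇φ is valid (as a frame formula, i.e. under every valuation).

This is the axiom for a generalized confluence (Geach) condition; its first-order frame correspondent is ∀x ∀z (xRz → ∃w (xRw ∧ zRw)).
A: fails — uRx but no t with uRt and xRt.
B: holds.
C: holds.
D: holds.

B, C, D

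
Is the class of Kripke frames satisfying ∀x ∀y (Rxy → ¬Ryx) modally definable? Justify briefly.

No

If a class were modally definable it would be closed under surjective bounded morphisms (Goldblatt–Thomason).
The 5-cycle (worlds a,b,c,d,e with a→b→c→d→e→a) is asymmetric. Mapping every world to a single reflexive point • is a surjective bounded morphism, and the reflexive point is not asymmetric (R•• but asymmetry requires ¬R••).
So no modal formula (or set of formulas) defines exactly the asymmetric frames.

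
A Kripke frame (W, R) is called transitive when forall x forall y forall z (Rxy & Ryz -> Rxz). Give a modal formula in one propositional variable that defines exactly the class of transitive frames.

The condition is transitivity. The 4 schema □ψ → □□ψ defines it.

□ψ → □□ψ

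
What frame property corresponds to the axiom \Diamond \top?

◇⊤ holds at w iff w has a successor, so frame-validity of ◇⊤ is exactly seriality. Equivalently via □r → ◇r:
Suppose □r→◇r is valid. At any x set V(r)=W. Then □r at x, so ◇r at x, so x has a successor.

Seriality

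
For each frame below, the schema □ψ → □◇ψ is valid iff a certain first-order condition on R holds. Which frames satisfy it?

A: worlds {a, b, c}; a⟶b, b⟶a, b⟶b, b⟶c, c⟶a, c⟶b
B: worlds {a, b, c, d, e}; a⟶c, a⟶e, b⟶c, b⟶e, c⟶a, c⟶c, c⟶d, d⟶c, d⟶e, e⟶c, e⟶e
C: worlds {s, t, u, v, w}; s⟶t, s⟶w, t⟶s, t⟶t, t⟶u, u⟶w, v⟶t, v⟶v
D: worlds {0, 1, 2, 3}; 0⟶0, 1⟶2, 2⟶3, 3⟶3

This is the axiom for a generalized confluence (Geach) condition; its first-order frame correspondent is ∀x ∀z (xRz → ∃w (xRw ∧ zRw)).
A: satisfies the condition.
B: satisfies the condition.
C: fails — sRw but no w* with sRw* and wRw*.
D: fails — 1R2 but no w with 1Rw and 2Rw.

A, B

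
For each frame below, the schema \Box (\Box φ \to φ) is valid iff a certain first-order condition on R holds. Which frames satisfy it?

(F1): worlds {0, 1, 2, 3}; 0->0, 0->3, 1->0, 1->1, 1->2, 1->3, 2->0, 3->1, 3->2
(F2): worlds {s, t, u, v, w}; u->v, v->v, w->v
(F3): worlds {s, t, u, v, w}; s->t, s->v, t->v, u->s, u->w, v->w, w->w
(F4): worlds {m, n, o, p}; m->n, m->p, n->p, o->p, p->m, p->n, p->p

(F2)

Frame correspondent (Sahlqvist): \forall x \forall y (Rxy \to Ryy) — i.e. shift-reflexivity.
(F1): fails — R32 but not R22.
(F2): satisfies the condition.
(F3): fails — Rtv but not Rvv.
(F4): fails — Rpm but not Rmm.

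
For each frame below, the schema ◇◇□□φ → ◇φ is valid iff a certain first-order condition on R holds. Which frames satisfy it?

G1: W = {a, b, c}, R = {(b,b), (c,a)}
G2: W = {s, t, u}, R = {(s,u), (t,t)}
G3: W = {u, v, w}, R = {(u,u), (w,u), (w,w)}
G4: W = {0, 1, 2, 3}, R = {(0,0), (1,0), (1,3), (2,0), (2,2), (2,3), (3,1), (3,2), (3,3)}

G1, G2, G3

Frame correspondent (Sahlqvist): ∀x ∀y (xR²y → ∃w (yR²w ∧ xRw)) — i.e. a generalized confluence (Geach) condition.
G1: ✓.
G2: ✓.
G3: ✓.
G4: fails — 3R²0 but no w with 0R²w and 3Rw.
Valid on: G1, G2, G3.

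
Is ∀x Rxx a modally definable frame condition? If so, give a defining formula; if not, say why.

This is a Sahlqvist condition; the T axiom □r → r defines it.
Suppose □r→r is valid. At any x set V(r)={w : Rxw}. Then □r holds at x, so r holds at x, i.e. Rxx.

Definable; □r → r defines it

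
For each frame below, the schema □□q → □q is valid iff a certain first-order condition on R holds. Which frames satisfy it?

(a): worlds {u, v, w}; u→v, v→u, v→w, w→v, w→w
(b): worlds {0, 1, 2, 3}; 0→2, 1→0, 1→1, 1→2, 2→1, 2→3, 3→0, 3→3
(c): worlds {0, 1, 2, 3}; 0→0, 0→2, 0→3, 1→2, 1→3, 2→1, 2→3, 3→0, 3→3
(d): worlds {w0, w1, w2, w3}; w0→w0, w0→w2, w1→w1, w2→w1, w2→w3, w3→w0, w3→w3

(d)

Frame correspondent (Sahlqvist): ∀x ∀y (Rxy → ∃z (Rxz ∧ Rzy)) — i.e. density.
(a): fails — Ruv but no z with Ruz and Rzv.
(b): fails — R02 but no z with R0z and Rz2.
(c): fails — R12 but no z with R1z and Rz2.
(d): ✓.
Valid on: (d).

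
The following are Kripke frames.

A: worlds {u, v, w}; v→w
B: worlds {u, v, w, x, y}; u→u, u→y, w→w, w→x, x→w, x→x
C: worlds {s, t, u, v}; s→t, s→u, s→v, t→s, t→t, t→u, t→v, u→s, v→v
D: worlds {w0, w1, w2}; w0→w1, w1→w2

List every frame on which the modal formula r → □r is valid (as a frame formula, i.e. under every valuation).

Frame correspondent (Sahlqvist): ∀x ∀z (xRz → ∃w (x = w ∧ z = w)) — i.e. a generalized confluence (Geach) condition.
A: fails — vRw but v ≠ w.
B: fails — uRy but u ≠ y.
C: fails — sRt but s ≠ t.
D: fails — w0Rw1 but w0 ≠ w1.
Valid on no frame.

none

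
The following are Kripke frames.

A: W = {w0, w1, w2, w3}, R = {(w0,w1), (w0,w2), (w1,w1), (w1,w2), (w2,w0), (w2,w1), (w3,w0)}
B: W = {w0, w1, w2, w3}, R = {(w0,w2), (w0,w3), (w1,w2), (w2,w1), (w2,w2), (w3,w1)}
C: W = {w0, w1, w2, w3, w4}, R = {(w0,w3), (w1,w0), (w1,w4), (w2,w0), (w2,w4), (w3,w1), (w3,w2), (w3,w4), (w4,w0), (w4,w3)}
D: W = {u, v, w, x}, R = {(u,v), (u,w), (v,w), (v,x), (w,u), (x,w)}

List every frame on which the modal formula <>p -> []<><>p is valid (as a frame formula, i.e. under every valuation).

A

Frame correspondent (Sahlqvist): forall x forall y forall z ((xRy & xRz) -> exists w (y = w & z R^2 w)) — i.e. a generalized confluence (Geach) condition.
A: holds.
B: fails — w0Rw3, w0Rw2 but no w with w3=w and w2R²w.
C: fails — w1Rw0, w1Rw0 but no w with w0=w and w0R²w.
D: fails — uRv, uRv but no t with v=t and vR²t.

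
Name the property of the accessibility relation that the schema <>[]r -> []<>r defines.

Convergence

Suppose ◇□r→□◇r is valid. Take Rxy, Rxz and set V(r)={w : Ryw}. Then □r at y so ◇□r at x, so □◇r at x, so ◇r at z, giving w with Rzw and Ryw.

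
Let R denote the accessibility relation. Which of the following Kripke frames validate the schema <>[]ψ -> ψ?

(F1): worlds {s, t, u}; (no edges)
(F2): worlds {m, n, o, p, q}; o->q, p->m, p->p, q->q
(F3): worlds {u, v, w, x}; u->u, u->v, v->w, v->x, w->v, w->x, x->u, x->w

This is the axiom for symmetry; its first-order frame correspondent is forall x forall y (Rxy -> Ryx).
(F1): satisfies the condition.
(F2): fails — Rpm but not Rmp.
(F3): fails — Ruv but not Rvu.
Valid on: (F1).

(F1)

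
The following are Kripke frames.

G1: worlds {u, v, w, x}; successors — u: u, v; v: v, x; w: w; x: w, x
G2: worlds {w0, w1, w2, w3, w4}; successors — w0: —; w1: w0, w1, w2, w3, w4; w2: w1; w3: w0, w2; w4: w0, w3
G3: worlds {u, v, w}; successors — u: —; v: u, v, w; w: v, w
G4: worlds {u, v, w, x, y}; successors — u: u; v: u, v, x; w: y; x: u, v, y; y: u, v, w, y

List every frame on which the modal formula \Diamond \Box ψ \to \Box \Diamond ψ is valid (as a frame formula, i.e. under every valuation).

G1

This is the axiom for convergence; its first-order frame correspondent is \forall x \forall y \forall z (Rxy \wedge Rxz \to \exists w (Ryw \wedge Rzw)).
G1: satisfies the condition.
G2: fails — Rw1w2 and Rw1w0 but w2 and w0 have no common successor.
G3: fails — Rvv and Rvu but v and u have no common successor.
G4: fails — Ryv and Ryw but v and w have no common successor.
Valid on: G1.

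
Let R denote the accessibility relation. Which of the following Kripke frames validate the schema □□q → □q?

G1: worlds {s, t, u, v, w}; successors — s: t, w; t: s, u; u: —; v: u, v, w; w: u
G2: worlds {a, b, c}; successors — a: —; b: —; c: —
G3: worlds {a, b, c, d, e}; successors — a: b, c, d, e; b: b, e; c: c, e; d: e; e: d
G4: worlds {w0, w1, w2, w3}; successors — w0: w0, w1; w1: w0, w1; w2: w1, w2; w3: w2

G2, G4

Frame correspondent (Sahlqvist): ∀x ∀y (Rxy → ∃z (Rxz ∧ Rzy)) — i.e. density.
G1: fails — Rwu but no z with Rwz and Rzu.
G2: condition met.
G3: fails — Rde but no z with Rdz and Rze.
G4: condition met.
Valid on: G2, G4.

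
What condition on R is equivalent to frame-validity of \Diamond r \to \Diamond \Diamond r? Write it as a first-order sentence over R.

This is a Sahlqvist (Geach-type) schema ◇^1□^0r → □^0◇^2r.
First-order correspondent: \forall x \forall y (xRy \to \exists w (y = w \wedge x R^2 w)).

\forall x \forall y (xRy \to \exists w (y = w \wedge x R^2 w))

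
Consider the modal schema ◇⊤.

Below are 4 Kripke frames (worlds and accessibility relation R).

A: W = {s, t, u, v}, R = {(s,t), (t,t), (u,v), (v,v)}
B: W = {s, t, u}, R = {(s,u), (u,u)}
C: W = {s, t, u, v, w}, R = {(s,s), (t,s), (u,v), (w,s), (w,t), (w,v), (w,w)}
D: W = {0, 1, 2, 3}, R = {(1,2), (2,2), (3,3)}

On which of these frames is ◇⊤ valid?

Frame correspondent (Sahlqvist): ∀x ∃y Rxy — i.e. seriality.
A: satisfies the condition.
B: fails — world t has no successor.
C: fails — world v has no successor.
D: fails — world 0 has no successor.

A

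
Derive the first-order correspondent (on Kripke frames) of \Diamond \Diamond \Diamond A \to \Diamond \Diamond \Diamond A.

\forall x \forall y (x R^3 y \to \exists w (y = w \wedge x R^3 w))

This is a Sahlqvist (Geach-type) schema ◇^3□^0A → □^0◇^3A.
Minimal-valuation argument: fix x; take any y with xR^3y and any z with xR^0z. Set V(A) to the set of worlds R-reachable from y in exactly 0 steps. Then □^0A holds at y, so the antecedent holds at x; validity forces ◇^3A at z, giving a w with zR^3w and yR^0w.
First-order correspondent: \forall x \forall y (x R^3 y \to \exists w (y = w \wedge x R^3 w)).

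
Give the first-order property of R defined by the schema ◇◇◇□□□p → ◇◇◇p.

∀x ∀y (xR³y → ∃w (yR³w ∧ xR³w))

This is a Sahlqvist (Geach-type) schema ◇^3□^3p → □^0◇^3p.
Minimal-valuation argument: fix x; take any y with xR^3y and any z with xR^0z. Set V(p) to the set of worlds R-reachable from y in exactly 3 steps. Then □^3p holds at y, so the antecedent holds at x; validity forces ◇^3p at z, giving a w with zR^3w and yR^3w.
First-order correspondent: ∀x ∀y (xR³y → ∃w (yR³w ∧ xR³w)).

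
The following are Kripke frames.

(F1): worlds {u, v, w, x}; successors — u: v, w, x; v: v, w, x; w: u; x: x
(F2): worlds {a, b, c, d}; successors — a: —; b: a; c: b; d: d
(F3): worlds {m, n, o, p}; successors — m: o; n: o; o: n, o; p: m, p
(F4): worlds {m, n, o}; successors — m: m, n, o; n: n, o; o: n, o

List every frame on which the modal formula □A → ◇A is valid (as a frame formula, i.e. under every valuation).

(F1), (F3), (F4)

Frame correspondent (Sahlqvist): ∀x ∃y Rxy — i.e. seriality.
(F1): holds.
(F2): fails — world a has no successor.
(F3): holds.
(F4): holds.
Valid on: (F1), (F3), (F4).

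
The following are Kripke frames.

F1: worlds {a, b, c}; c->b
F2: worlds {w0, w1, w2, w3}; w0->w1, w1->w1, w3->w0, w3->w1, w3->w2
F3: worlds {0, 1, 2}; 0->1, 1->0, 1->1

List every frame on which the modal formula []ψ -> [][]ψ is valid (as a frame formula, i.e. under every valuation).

F1, F2

This is the axiom for transitivity; its first-order frame correspondent is forall x forall y forall z (Rxy & Ryz -> Rxz).
F1: holds.
F2: holds.
F3: fails — R01 and R10 but not R00.
Valid on: F1, F2.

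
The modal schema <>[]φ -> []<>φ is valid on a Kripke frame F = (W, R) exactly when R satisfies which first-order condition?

convergence

Suppose ◇□φ→□◇φ is valid. Take Rxy, Rxz and set V(φ)={w : Ryw}. Then □φ at y so ◇□φ at x, so □◇φ at x, so ◇φ at z, giving w with Rzw and Ryw.
Conversely, on a frame with convergence the schema holds at every world under every valuation.
So the correspondent is convergence.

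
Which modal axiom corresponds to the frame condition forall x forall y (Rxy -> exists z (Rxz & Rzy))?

This is density; the standard corresponding axiom is C4: □□s → □s.
Suppose □□s→□s is valid. Take Rxy and set V(s)={w : xR²w}. Then □□s at x, so □s at x, so s at y, i.e. ∃z(Rxz∧Rzy).

□□s → □s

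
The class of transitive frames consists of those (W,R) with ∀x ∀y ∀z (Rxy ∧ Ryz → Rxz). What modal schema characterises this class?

□ψ → □□ψ

A defining formula is □ψ → □□ψ (the 4 axiom).
Suppose □ψ→□□ψ is valid. Take Rxy, Ryz and set V(ψ)={w : Rxw}. Then □ψ at x, so □□ψ at x, so □ψ at y, so ψ at z, i.e. Rxz.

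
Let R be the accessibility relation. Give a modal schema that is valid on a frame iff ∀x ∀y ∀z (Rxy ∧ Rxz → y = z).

The condition is partial functionality. The CD schema ◇q → □q defines it.
Suppose ◇q→□q is valid. Take Rxy, Rxz and set V(q)={y}. Then ◇q at x, so □q at x, so q at z, i.e. z=y.

◇q → □q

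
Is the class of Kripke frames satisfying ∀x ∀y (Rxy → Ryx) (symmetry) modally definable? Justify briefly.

Definable; p → □◇p defines it

The condition is symmetry. A defining modal formula is p → □◇p.
Suppose p→□◇p is valid. Take Rxy and set V(p)={x}. Then p at x, so □◇p at x, so ◇p at y, so some z with Ryz has p; z=x, i.e. Ryx.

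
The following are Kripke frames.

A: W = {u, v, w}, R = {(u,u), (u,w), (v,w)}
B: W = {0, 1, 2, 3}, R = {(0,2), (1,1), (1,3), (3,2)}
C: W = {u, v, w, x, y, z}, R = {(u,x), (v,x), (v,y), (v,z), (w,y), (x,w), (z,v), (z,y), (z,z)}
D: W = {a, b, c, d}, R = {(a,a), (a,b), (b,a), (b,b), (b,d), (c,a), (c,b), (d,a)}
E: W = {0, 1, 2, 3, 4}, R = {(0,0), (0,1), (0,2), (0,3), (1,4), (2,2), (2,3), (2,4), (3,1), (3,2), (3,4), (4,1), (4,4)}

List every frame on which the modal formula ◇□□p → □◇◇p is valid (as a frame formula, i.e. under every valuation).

D, E

This is the axiom for a generalized confluence (Geach) condition; its first-order frame correspondent is ∀x ∀y ∀z ((xRy ∧ xRz) → ∃w (yR²w ∧ zR²w)).
A: fails — uRu, uRw but no t with uR²t and wR²t.
B: fails — 0R2, 0R2 but no w with 2R²w and 2R²w.
C: fails — vRx, vRy but no t with xR²t and yR²t.
D: holds.
E: holds.
Valid on: D, E.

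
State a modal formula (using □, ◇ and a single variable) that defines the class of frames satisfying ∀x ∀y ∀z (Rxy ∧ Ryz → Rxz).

□q → □□q

The condition is transitivity. The 4 schema □q → □□q defines it.
Suppose □q→□□q is valid. Take Rxy, Ryz and set V(q)={w : Rxw}. Then □q at x, so □□q at x, so □q at y, so q at z, i.e. Rxz.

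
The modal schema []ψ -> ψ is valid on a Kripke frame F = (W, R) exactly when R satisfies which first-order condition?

Suppose □ψ→ψ is valid. At any x set V(ψ)={w : Rxw}. Then □ψ holds at x, so ψ holds at x, i.e. Rxx.
The converse is a direct semantic check.
Frame condition: forall x Rxx.

reflexivity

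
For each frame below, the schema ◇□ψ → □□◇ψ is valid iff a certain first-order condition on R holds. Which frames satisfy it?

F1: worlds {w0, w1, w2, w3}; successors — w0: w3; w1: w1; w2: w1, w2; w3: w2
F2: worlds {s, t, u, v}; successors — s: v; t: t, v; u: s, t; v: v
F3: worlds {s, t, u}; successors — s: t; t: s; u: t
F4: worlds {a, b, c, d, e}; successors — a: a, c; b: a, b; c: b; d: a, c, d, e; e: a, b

F1, F2

The schema corresponds to a generalized confluence (Geach) condition: ∀x ∀y ∀z ((xRy ∧ xR²z) → ∃w (yRw ∧ zRw)).
F1: condition met.
F2: condition met.
F3: fails — sRt, sR²s but no w with tRw and sRw.
F4: fails — aRa, aR²c but no w with aRw and cRw.
Valid on: F1, F2.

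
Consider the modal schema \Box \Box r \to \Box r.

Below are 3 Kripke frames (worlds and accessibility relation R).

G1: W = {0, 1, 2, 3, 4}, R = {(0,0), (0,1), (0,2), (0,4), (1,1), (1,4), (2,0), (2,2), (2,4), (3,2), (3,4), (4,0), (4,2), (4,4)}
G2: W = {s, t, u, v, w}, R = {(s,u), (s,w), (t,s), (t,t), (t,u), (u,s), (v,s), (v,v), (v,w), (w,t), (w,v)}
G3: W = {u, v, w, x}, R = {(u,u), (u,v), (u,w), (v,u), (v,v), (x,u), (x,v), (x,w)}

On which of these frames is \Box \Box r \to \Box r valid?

Frame correspondent (Sahlqvist): \forall x \forall y (Rxy \to \exists z (Rxz \wedge Rzy)) — i.e. density.
G1: ✓.
G2: fails — Rus but no z with Ruz and Rzs.
G3: ✓.
Valid on: G1, G3.

G1, G3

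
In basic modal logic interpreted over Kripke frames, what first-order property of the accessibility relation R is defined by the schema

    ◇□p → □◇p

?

convergence: ∀x ∀y ∀z (Rxy ∧ Rxz → ∃w (Ryw ∧ Rzw))

Suppose ◇□p→□◇p is valid. Take Rxy, Rxz and set V(p)={w : Ryw}. Then □p at y so ◇□p at x, so □◇p at x, so ◇p at z, giving w with Rzw and Ryw.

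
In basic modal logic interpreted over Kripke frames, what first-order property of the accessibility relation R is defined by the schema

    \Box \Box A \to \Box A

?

density: \forall x \forall y (Rxy \to \exists z (Rxz \wedge Rzy))

Suppose □□A→□A is valid. Take Rxy and set V(A)={w : xR²w}. Then □□A at x, so □A at x, so A at y, i.e. ∃z(Rxz∧Rzy).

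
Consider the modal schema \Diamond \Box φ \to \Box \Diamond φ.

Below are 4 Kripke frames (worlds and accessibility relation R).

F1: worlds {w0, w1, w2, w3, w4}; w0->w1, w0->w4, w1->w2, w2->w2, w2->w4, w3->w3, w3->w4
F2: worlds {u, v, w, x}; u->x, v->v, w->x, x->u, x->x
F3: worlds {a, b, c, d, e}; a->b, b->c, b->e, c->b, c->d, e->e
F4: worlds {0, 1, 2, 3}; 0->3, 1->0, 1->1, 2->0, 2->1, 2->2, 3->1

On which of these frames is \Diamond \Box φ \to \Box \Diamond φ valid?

F2

Frame correspondent (Sahlqvist): \forall x \forall y \forall z (Rxy \wedge Rxz \to \exists w (Ryw \wedge Rzw)) — i.e. convergence.
F1: fails — Rw0w4 and Rw0w4 but w4 and w4 have no common successor.
F2: condition met.
F3: fails — Rbc and Rbe but c and e have no common successor.
F4: fails — R10 and R11 but 0 and 1 have no common successor.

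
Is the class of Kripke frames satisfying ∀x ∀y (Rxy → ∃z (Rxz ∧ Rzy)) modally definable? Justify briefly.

Yes, by □□q → □q

Yes: it is density, defined by the C4 schema □□q → □q.
Suppose □□q→□q is valid. Take Rxy and set V(q)={w : xR²w}. Then □□q at x, so □q at x, so q at y, i.e. ∃z(Rxz∧Rzy).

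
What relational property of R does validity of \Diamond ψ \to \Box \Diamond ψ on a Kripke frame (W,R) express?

Suppose ◇ψ→□◇ψ is valid. Take Rxy, Rxz and set V(ψ)={y}. Then ◇ψ at x, so □◇ψ at x, so ◇ψ at z, so some w with Rzw has ψ; w=y, i.e. Rzy. By symmetry of the argument, Ryz.

the Euclidean property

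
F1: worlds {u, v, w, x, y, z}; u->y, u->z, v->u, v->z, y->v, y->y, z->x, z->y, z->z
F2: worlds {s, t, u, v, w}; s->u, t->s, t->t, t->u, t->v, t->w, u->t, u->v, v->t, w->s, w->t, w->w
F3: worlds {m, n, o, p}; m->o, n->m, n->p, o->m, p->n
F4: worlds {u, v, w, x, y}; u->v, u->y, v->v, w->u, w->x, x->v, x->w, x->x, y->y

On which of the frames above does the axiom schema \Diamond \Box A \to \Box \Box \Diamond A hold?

none

This is the axiom for a generalized confluence (Geach) condition; its first-order frame correspondent is \forall x \forall y \forall z ((xRy \wedge x R^2 z) \to \exists w (yRw \wedge zRw)).
F1: fails — uRy, uR²v but no t with yRt and vRt.
F2: fails — tRs, tR²u but no w* with sRw* and uRw*.
F3: fails — mRo, mR²m but no w with oRw and mRw.
F4: fails — uRv, uR²y but no t with vRt and yRt.
Valid on no frame.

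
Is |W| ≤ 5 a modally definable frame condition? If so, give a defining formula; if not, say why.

Not definable by any modal formula

Any modally definable frame class is closed under disjoint unions.
Any modal formula valid on each of 6 disjoint one-world frames is valid on their disjoint union (validity is preserved under disjoint unions). Each one-world frame has |W|=1≤5, but the union has |W|=6.
So the class is not modally definable.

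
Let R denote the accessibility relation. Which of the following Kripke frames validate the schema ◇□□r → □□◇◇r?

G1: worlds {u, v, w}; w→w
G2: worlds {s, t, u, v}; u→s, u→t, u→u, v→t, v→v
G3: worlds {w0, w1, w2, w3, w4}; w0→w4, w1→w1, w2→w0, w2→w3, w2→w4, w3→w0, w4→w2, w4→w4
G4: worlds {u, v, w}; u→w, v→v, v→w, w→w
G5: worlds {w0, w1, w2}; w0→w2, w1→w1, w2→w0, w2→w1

G1, G3, G4, G5

This is the axiom for a generalized confluence (Geach) condition; its first-order frame correspondent is ∀x ∀y ∀z ((xRy ∧ xR²z) → ∃w (yR²w ∧ zR²w)).
G1: condition met.
G2: fails — uRs, uR²s but no w with sR²w and sR²w.
G3: condition met.
G4: condition met.
G5: condition met.
Valid on: G1, G3, G4, G5.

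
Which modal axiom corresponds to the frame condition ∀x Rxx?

This is reflexivity; the standard corresponding axiom is T: □p → p.
Suppose □p→p is valid. At any x set V(p)={w : Rxw}. Then □p holds at x, so p holds at x, i.e. Rxx.

□p → p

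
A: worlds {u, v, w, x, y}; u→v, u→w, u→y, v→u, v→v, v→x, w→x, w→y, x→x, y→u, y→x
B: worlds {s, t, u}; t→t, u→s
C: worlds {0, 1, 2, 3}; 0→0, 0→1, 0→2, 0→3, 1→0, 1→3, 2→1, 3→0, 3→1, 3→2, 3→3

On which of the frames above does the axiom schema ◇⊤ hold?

A, C

Frame correspondent (Sahlqvist): ∀x ∃y Rxy — i.e. seriality.
A: condition met.
B: fails — world s has no successor.
C: condition met.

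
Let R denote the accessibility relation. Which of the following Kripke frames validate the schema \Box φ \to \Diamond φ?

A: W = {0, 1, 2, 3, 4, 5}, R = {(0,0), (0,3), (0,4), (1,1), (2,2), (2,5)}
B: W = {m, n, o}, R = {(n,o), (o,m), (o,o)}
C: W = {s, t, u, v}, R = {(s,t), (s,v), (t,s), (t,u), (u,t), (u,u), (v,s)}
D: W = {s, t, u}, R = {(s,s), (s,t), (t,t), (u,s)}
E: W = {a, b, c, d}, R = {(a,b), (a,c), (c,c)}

This is the axiom for seriality; its first-order frame correspondent is \forall x \exists y Rxy.
A: fails — world 3 has no successor.
B: fails — world m has no successor.
C: ✓.
D: ✓.
E: fails — world b has no successor.

C, D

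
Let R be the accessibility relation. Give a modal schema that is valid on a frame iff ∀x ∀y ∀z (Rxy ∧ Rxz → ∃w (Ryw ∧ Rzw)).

◇□ψ → □◇ψ

A defining formula is ◇□ψ → □◇ψ (the .2 axiom).
Suppose ◇□ψ→□◇ψ is valid. Take Rxy, Rxz and set V(ψ)={w : Ryw}. Then □ψ at y so ◇□ψ at x, so □◇ψ at x, so ◇ψ at z, giving w with Rzw and Ryw.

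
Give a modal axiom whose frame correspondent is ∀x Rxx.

A defining formula is □p → p (the T axiom).
Suppose □p→p is valid. At any x set V(p)={w : Rxw}. Then □p holds at x, so p holds at x, i.e. Rxx.

□p → p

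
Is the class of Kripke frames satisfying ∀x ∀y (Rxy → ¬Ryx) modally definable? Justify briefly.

Not definable by any modal formula

Modal frame validity is preserved under surjective bounded morphisms.
The 3-cycle (worlds a,b,c with a→b→c→a) is asymmetric. Mapping every world to a single reflexive point • is a surjective bounded morphism, and the reflexive point is not asymmetric (R•• but asymmetry requires ¬R••).
So no modal formula (or set of formulas) defines exactly the asymmetric frames.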